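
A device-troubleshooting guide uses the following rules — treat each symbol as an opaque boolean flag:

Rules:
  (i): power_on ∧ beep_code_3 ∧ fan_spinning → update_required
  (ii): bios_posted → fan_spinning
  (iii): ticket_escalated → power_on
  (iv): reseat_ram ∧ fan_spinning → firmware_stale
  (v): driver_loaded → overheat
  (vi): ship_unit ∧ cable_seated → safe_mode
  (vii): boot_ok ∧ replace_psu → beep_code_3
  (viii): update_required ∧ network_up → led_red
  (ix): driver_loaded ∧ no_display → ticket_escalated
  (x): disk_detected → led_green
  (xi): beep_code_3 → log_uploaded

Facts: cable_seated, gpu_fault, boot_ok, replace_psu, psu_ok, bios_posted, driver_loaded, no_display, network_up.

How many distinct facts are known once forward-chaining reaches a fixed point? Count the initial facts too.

Round 1: (ii) [bios_posted → fan_spinning]; (v) [driver_loaded → overheat]; (vii) [boot_ok ∧ replace_psu → beep_code_3]; (ix) [driver_loaded ∧ no_display → ticket_escalated]. Adds fan_spinning, overheat, beep_code_3, ticket_escalated.
Round 2: (iii) [ticket_escalated → power_on]; (xi) [beep_code_3 → log_uploaded]. Adds power_on, log_uploaded.
Round 3: (i) [power_on ∧ beep_code_3 ∧ fan_spinning → update_required]. Adds update_required.
Round 4: (viii) [update_required ∧ network_up → led_red]. Adds led_red.
Closure: {beep_code_3, bios_posted, boot_ok, cable_seated, driver_loaded, fan_spinning, gpu_fault, led_red, log_uploaded, network_up, no_display, overheat, power_on, psu_ok, replace_psu, ticket_escalated, update_required} — 17 facts.

17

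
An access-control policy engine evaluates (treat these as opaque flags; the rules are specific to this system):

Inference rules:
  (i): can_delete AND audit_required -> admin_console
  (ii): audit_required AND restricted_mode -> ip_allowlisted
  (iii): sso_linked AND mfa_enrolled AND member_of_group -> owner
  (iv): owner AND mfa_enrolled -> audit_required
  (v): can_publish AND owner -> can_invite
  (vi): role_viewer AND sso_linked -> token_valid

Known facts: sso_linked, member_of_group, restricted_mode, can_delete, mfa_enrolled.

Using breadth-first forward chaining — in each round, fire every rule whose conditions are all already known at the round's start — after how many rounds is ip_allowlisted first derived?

3

Round 1: (iii) [sso_linked AND mfa_enrolled AND member_of_group -> owner]. Adds owner.
Round 2: (iv) [owner AND mfa_enrolled -> audit_required]. Adds audit_required.
Round 3: (i) [can_delete AND audit_required -> admin_console]; (ii) [audit_required AND restricted_mode -> ip_allowlisted]. Adds admin_console, ip_allowlisted.
ip_allowlisted first appears in round 3.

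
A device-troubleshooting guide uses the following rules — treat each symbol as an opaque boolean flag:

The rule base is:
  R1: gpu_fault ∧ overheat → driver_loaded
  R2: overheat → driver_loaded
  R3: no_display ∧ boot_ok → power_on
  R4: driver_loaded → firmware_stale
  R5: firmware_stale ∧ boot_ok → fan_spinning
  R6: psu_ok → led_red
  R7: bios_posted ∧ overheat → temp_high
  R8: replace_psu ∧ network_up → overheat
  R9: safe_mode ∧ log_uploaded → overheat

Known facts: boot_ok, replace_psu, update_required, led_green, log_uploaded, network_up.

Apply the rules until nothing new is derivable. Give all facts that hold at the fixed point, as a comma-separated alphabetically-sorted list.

boot_ok, driver_loaded, fan_spinning, firmware_stale, led_green, log_uploaded, network_up, overheat, replace_psu, update_required

Round 1: R8 [replace_psu ∧ network_up → overheat]. Adds overheat.
Round 2: R2 [overheat → driver_loaded]. Adds driver_loaded.
Round 3: R4 [driver_loaded → firmware_stale]. Adds firmware_stale.
Round 4: R5 [firmware_stale ∧ boot_ok → fan_spinning]. Adds fan_spinning.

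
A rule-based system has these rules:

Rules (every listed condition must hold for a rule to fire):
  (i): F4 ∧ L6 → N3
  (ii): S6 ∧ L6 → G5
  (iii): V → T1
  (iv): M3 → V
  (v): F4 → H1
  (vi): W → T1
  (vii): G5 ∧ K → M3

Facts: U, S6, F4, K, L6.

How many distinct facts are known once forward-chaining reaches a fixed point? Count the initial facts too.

11

Round 1 — (i), (ii), (v), derive N3, G5, H1.
Round 2 — (vii), derive M3.
Round 3 — (iv), derive V.
Round 4 — (iii), derive T1.
Closure: {F4, G5, H1, K, L6, M3, N3, S6, T1, U, V} — 11 facts.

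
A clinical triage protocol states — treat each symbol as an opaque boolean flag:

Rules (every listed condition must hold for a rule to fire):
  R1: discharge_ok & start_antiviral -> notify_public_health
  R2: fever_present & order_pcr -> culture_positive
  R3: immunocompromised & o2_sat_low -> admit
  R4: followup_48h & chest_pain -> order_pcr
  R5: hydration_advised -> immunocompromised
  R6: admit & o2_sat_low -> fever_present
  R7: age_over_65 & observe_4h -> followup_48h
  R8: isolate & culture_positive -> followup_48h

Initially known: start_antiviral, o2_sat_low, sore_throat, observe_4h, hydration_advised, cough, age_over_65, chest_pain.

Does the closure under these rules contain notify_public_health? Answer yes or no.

[1] R5 [hydration_advised -> immunocompromised]; R7 [age_over_65 & observe_4h -> followup_48h]. ⇒ new: immunocompromised, followup_48h.
[2] R3 [immunocompromised & o2_sat_low -> admit]; R4 [followup_48h & chest_pain -> order_pcr]. ⇒ new: admit, order_pcr.
[3] R6 [admit & o2_sat_low -> fever_present]. ⇒ new: fever_present.
[4] R2 [fever_present & order_pcr -> culture_positive]. ⇒ new: culture_positive.
Fixed point reached. notify_public_health is concluded only by R1; R1 needs discharge_ok (never derived).

no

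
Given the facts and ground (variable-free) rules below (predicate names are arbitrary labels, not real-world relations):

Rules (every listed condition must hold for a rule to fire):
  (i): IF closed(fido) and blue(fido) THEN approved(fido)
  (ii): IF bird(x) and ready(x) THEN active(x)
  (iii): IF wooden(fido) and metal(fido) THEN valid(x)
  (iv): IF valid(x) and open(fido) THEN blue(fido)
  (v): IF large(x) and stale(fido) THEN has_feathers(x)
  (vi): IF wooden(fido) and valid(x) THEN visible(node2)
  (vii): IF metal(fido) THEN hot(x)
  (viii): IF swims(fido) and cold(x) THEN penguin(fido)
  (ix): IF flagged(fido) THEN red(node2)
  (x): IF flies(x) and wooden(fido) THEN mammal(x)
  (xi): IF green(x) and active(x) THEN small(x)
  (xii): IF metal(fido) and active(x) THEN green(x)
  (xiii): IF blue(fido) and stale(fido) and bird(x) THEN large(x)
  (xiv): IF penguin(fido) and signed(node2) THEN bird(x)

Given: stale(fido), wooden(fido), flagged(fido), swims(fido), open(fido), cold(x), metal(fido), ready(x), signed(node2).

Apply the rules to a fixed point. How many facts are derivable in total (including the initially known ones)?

21

[1] (iii) [IF wooden(fido) and metal(fido) THEN valid(x)]; (vii) [IF metal(fido) THEN hot(x)]; (viii) [IF swims(fido) and cold(x) THEN penguin(fido)]; (ix) [IF flagged(fido) THEN red(node2)]. ⇒ new: valid(x), hot(x), penguin(fido), red(node2).
[2] (iv) [IF valid(x) and open(fido) THEN blue(fido)]; (vi) [IF wooden(fido) and valid(x) THEN visible(node2)]; (xiv) [IF penguin(fido) and signed(node2) THEN bird(x)]. ⇒ new: blue(fido), visible(node2), bird(x).
[3] (ii) [IF bird(x) and ready(x) THEN active(x)]; (xiii) [IF blue(fido) and stale(fido) and bird(x) THEN large(x)]. ⇒ new: active(x), large(x).
[4] (v) [IF large(x) and stale(fido) THEN has_feathers(x)]; (xii) [IF metal(fido) and active(x) THEN green(x)]. ⇒ new: has_feathers(x), green(x).
[5] (xi) [IF green(x) and active(x) THEN small(x)]. ⇒ new: small(x).
Closure: {active(x), bird(x), blue(fido), cold(x), flagged(fido), green(x), has_feathers(x), hot(x), large(x), metal(fido), open(fido), penguin(fido), ready(x), red(node2), signed(node2), small(x), stale(fido), swims(fido), valid(x), visible(node2), wooden(fido)} — 21 facts.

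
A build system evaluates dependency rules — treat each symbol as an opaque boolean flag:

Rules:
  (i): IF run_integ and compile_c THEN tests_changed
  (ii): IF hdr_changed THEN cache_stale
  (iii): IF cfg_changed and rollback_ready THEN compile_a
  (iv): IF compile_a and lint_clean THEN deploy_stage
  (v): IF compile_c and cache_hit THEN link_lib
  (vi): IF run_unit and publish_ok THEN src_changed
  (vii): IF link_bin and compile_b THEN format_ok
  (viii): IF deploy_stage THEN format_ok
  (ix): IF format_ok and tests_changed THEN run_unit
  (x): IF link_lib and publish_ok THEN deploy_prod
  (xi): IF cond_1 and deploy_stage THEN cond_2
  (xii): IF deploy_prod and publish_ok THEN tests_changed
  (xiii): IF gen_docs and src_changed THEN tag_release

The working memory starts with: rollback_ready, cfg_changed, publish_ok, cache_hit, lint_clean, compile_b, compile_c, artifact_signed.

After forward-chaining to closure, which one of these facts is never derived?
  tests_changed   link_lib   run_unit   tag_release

Round 1: (iii) [IF cfg_changed and rollback_ready THEN compile_a]; (v) [IF compile_c and cache_hit THEN link_lib]. Adds compile_a, link_lib.
Round 2: (iv) [IF compile_a and lint_clean THEN deploy_stage]; (x) [IF link_lib and publish_ok THEN deploy_prod]. Adds deploy_stage, deploy_prod.
Round 3: (viii) [IF deploy_stage THEN format_ok]; (xii) [IF deploy_prod and publish_ok THEN tests_changed]. Adds format_ok, tests_changed.
Round 4: (ix) [IF format_ok and tests_changed THEN run_unit]. Adds run_unit.
Round 5: (vi) [IF run_unit and publish_ok THEN src_changed]. Adds src_changed.
Derived: run_unit (round 4), tests_changed (round 3), link_lib (round 1). tag_release never appears in any round.

tag_release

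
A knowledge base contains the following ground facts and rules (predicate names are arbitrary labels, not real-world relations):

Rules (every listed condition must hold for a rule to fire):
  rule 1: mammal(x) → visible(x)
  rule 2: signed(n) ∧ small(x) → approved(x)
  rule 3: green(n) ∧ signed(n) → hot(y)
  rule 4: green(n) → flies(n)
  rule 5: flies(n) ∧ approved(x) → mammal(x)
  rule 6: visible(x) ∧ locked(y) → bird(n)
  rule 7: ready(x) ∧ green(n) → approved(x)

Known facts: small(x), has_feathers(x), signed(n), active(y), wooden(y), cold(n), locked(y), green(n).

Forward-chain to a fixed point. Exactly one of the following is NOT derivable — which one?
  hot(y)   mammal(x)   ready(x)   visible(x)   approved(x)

ready(x)

Round 1: rule 2 [signed(n) ∧ small(x) → approved(x)]; rule 3 [green(n) ∧ signed(n) → hot(y)]; rule 4 [green(n) → flies(n)]. New: approved(x), hot(y), flies(n).
Round 2: rule 5 [flies(n) ∧ approved(x) → mammal(x)]. New: mammal(x).
Round 3: rule 1 [mammal(x) → visible(x)]. New: visible(x).
Round 4: rule 6 [visible(x) ∧ locked(y) → bird(n)]. New: bird(n).
Derived: visible(x) (round 3), mammal(x) (round 2), approved(x) (round 1), hot(y) (round 1). ready(x) never appears in any round.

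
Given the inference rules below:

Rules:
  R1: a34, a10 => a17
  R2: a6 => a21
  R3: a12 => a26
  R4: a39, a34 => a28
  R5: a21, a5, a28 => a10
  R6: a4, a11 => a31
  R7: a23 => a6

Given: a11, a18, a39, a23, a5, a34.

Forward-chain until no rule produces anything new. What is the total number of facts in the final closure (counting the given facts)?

11

Round 1 — R4, R7, derive a28, a6.
Round 2 — R2, derive a21.
Round 3 — R5, derive a10.
Round 4 — R1, derive a17.
Closure: {a10, a11, a17, a18, a21, a23, a28, a34, a39, a5, a6} — 11 facts.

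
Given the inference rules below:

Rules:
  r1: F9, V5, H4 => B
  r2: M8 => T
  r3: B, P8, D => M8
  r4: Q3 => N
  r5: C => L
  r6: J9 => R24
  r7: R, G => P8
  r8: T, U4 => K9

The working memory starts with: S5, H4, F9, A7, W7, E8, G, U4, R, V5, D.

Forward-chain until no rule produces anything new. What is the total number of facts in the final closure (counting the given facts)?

16

Round 1: r1 [F9, V5, H4 => B]; r7 [R, G => P8]. New: B, P8.
Round 2: r3 [B, P8, D => M8]. New: M8.
Round 3: r2 [M8 => T]. New: T.
Round 4: r8 [T, U4 => K9]. New: K9.
Closure: {A7, B, D, E8, F9, G, H4, K9, M8, P8, R, S5, T, U4, V5, W7} — 16 facts.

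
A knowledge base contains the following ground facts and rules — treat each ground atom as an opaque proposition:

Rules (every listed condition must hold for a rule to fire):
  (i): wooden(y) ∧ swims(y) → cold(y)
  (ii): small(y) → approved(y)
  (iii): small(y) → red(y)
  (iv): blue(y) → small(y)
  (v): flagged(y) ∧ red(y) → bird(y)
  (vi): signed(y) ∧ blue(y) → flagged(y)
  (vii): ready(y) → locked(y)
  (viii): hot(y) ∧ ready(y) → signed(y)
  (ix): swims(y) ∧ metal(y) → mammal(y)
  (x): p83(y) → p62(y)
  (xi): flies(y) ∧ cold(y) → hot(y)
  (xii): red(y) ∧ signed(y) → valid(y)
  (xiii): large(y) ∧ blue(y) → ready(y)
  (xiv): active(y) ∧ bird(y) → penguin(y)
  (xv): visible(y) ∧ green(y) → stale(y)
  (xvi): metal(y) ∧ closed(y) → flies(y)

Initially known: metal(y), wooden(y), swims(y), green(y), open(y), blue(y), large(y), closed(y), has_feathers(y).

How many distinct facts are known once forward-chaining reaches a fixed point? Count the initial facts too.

22

[1] (i) [wooden(y) ∧ swims(y) → cold(y)]; (iv) [blue(y) → small(y)]; (ix) [swims(y) ∧ metal(y) → mammal(y)]; (xiii) [large(y) ∧ blue(y) → ready(y)]; (xvi) [metal(y) ∧ closed(y) → flies(y)]. ⇒ new: cold(y), small(y), mammal(y), ready(y), flies(y).
[2] (ii) [small(y) → approved(y)]; (iii) [small(y) → red(y)]; (vii) [ready(y) → locked(y)]; (xi) [flies(y) ∧ cold(y) → hot(y)]. ⇒ new: approved(y), red(y), locked(y), hot(y).
[3] (viii) [hot(y) ∧ ready(y) → signed(y)]. ⇒ new: signed(y).
[4] (vi) [signed(y) ∧ blue(y) → flagged(y)]; (xii) [red(y) ∧ signed(y) → valid(y)]. ⇒ new: flagged(y), valid(y).
[5] (v) [flagged(y) ∧ red(y) → bird(y)]. ⇒ new: bird(y).
Closure: {approved(y), bird(y), blue(y), closed(y), cold(y), flagged(y), flies(y), green(y), has_feathers(y), hot(y), large(y), locked(y), mammal(y), metal(y), open(y), ready(y), red(y), signed(y), small(y), swims(y), valid(y), wooden(y)} — 22 facts.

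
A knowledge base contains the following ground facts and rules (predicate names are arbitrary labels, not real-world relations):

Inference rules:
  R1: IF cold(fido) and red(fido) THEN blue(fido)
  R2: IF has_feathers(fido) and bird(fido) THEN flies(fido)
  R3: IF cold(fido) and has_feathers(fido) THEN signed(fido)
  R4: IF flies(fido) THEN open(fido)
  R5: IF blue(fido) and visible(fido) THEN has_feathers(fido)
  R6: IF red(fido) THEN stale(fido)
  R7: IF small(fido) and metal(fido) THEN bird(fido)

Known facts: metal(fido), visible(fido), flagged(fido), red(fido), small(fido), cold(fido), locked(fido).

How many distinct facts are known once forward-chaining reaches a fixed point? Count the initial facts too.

14

Round 1: R1 [IF cold(fido) and red(fido) THEN blue(fido)]; R6 [IF red(fido) THEN stale(fido)]; R7 [IF small(fido) and metal(fido) THEN bird(fido)]. New: blue(fido), stale(fido), bird(fido).
Round 2: R5 [IF blue(fido) and visible(fido) THEN has_feathers(fido)]. New: has_feathers(fido).
Round 3: R2 [IF has_feathers(fido) and bird(fido) THEN flies(fido)]; R3 [IF cold(fido) and has_feathers(fido) THEN signed(fido)]. New: flies(fido), signed(fido).
Round 4: R4 [IF flies(fido) THEN open(fido)]. New: open(fido).
Closure: {bird(fido), blue(fido), cold(fido), flagged(fido), flies(fido), has_feathers(fido), locked(fido), metal(fido), open(fido), red(fido), signed(fido), small(fido), stale(fido), visible(fido)} — 14 facts.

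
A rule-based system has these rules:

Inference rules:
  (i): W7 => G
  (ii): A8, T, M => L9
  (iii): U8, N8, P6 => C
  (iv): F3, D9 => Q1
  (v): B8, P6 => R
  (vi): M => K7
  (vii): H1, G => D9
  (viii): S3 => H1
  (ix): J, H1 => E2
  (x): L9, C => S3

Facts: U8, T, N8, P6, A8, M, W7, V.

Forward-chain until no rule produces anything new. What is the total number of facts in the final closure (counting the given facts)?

15

Round 1: (i) [W7 => G]; (ii) [A8, T, M => L9]; (iii) [U8, N8, P6 => C]; (vi) [M => K7]. Adds G, L9, C, K7.
Round 2: (x) [L9, C => S3]. Adds S3.
Round 3: (viii) [S3 => H1]. Adds H1.
Round 4: (vii) [H1, G => D9]. Adds D9.
Closure: {A8, C, D9, G, H1, K7, L9, M, N8, P6, S3, T, U8, V, W7} — 15 facts.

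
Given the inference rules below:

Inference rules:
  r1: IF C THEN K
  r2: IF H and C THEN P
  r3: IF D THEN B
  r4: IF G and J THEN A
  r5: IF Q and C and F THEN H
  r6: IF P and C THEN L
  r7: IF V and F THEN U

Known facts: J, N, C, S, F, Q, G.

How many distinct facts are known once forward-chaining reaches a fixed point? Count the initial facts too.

12

Round 1: r1 [IF C THEN K]; r4 [IF G and J THEN A]; r5 [IF Q and C and F THEN H]. New: K, A, H.
Round 2: r2 [IF H and C THEN P]. New: P.
Round 3: r6 [IF P and C THEN L]. New: L.
Closure: {A, C, F, G, H, J, K, L, N, P, Q, S} — 12 facts.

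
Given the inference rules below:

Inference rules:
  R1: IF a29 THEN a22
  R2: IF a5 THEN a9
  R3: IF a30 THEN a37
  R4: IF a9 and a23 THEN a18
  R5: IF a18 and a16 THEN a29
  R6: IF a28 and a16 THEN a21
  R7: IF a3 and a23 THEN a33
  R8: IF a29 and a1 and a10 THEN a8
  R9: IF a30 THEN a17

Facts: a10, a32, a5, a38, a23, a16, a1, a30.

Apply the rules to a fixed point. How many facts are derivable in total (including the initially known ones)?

15

[1] R2 [IF a5 THEN a9]; R3 [IF a30 THEN a37]; R9 [IF a30 THEN a17]. ⇒ new: a9, a37, a17.
[2] R4 [IF a9 and a23 THEN a18]. ⇒ new: a18.
[3] R5 [IF a18 and a16 THEN a29]. ⇒ new: a29.
[4] R1 [IF a29 THEN a22]; R8 [IF a29 and a1 and a10 THEN a8]. ⇒ new: a22, a8.
Closure: {a1, a10, a16, a17, a18, a22, a23, a29, a30, a32, a37, a38, a5, a8, a9} — 15 facts.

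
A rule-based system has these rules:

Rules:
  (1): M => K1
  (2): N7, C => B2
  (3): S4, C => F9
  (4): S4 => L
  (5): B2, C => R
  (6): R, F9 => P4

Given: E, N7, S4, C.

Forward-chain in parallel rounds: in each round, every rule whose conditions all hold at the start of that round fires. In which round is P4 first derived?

Round 1 — (2), (3), (4), derive B2, F9, L.
Round 2 — (5), derive R.
Round 3 — (6), derive P4.
P4 first appears in round 3.

3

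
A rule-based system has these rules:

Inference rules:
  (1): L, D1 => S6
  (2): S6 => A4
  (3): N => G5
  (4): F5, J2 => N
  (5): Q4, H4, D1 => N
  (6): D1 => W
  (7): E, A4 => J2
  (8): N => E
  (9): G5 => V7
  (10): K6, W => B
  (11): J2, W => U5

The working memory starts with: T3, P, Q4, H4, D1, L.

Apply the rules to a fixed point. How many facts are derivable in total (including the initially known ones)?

15

Round 1: (1) [L, D1 => S6]; (5) [Q4, H4, D1 => N]; (6) [D1 => W]. New: S6, N, W.
Round 2: (2) [S6 => A4]; (3) [N => G5]; (8) [N => E]. New: A4, G5, E.
Round 3: (7) [E, A4 => J2]; (9) [G5 => V7]. New: J2, V7.
Round 4: (11) [J2, W => U5]. New: U5.
Closure: {A4, D1, E, G5, H4, J2, L, N, P, Q4, S6, T3, U5, V7, W} — 15 facts.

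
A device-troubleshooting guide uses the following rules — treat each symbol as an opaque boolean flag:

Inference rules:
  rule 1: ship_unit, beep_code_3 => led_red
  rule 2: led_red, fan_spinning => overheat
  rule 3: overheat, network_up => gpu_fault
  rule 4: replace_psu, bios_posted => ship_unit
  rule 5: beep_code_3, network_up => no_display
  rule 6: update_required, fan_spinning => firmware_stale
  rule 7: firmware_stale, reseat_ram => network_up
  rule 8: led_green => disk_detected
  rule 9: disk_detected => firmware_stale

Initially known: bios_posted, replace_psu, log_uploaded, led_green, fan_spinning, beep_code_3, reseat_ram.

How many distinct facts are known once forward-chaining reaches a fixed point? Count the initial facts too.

15

Round 1 fires rule 4, rule 8, giving ship_unit, disk_detected.
Round 2 fires rule 1, rule 9, giving led_red, firmware_stale.
Round 3 fires rule 2, rule 7, giving overheat, network_up.
Round 4 fires rule 3, rule 5, giving gpu_fault, no_display.
Closure: {beep_code_3, bios_posted, disk_detected, fan_spinning, firmware_stale, gpu_fault, led_green, led_red, log_uploaded, network_up, no_display, overheat, replace_psu, reseat_ram, ship_unit} — 15 facts.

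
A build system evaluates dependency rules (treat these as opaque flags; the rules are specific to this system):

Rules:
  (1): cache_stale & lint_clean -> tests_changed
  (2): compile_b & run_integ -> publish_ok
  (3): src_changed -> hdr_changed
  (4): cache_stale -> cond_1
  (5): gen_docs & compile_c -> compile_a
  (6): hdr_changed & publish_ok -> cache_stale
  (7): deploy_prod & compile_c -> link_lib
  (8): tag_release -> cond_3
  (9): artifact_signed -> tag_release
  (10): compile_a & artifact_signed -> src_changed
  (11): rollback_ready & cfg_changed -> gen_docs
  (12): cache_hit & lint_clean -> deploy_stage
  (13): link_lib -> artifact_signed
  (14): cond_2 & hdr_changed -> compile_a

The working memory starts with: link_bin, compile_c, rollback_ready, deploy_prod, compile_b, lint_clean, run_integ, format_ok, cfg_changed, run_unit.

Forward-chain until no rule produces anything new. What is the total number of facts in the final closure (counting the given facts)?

22

Round 1: (2) [compile_b & run_integ -> publish_ok]; (7) [deploy_prod & compile_c -> link_lib]; (11) [rollback_ready & cfg_changed -> gen_docs]. Adds publish_ok, link_lib, gen_docs.
Round 2: (5) [gen_docs & compile_c -> compile_a]; (13) [link_lib -> artifact_signed]. Adds compile_a, artifact_signed.
Round 3: (9) [artifact_signed -> tag_release]; (10) [compile_a & artifact_signed -> src_changed]. Adds tag_release, src_changed.
Round 4: (3) [src_changed -> hdr_changed]; (8) [tag_release -> cond_3]. Adds hdr_changed, cond_3.
Round 5: (6) [hdr_changed & publish_ok -> cache_stale]. Adds cache_stale.
Round 6: (1) [cache_stale & lint_clean -> tests_changed]; (4) [cache_stale -> cond_1]. Adds tests_changed, cond_1.
Closure: {artifact_signed, cache_stale, cfg_changed, compile_a, compile_b, compile_c, cond_1, cond_3, deploy_prod, format_ok, gen_docs, hdr_changed, link_bin, link_lib, lint_clean, publish_ok, rollback_ready, run_integ, run_unit, src_changed, tag_release, tests_changed} — 22 facts.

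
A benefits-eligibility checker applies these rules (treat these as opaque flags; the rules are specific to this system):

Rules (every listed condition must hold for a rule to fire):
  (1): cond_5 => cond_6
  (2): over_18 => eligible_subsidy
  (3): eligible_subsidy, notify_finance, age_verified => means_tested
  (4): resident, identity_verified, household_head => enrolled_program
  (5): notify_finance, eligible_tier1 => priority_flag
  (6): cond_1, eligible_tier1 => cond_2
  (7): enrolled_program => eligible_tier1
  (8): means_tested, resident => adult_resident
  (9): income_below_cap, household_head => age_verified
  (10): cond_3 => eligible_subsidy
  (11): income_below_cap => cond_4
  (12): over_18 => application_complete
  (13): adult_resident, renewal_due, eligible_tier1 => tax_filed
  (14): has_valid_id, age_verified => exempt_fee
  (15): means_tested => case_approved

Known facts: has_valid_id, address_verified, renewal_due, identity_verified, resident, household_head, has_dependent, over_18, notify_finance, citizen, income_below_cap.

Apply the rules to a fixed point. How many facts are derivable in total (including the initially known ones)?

23

Round 1: (2) [over_18 => eligible_subsidy]; (4) [resident, identity_verified, household_head => enrolled_program]; (9) [income_below_cap, household_head => age_verified]; (11) [income_below_cap => cond_4]; (12) [over_18 => application_complete]. Adds eligible_subsidy, enrolled_program, age_verified, cond_4, application_complete.
Round 2: (3) [eligible_subsidy, notify_finance, age_verified => means_tested]; (7) [enrolled_program => eligible_tier1]; (14) [has_valid_id, age_verified => exempt_fee]. Adds means_tested, eligible_tier1, exempt_fee.
Round 3: (5) [notify_finance, eligible_tier1 => priority_flag]; (8) [means_tested, resident => adult_resident]; (15) [means_tested => case_approved]. Adds priority_flag, adult_resident, case_approved.
Round 4: (13) [adult_resident, renewal_due, eligible_tier1 => tax_filed]. Adds tax_filed.
Closure: {address_verified, adult_resident, age_verified, application_complete, case_approved, citizen, cond_4, eligible_subsidy, eligible_tier1, enrolled_program, exempt_fee, has_dependent, has_valid_id, household_head, identity_verified, income_below_cap, means_tested, notify_finance, over_18, priority_flag, renewal_due, resident, tax_filed} — 23 facts.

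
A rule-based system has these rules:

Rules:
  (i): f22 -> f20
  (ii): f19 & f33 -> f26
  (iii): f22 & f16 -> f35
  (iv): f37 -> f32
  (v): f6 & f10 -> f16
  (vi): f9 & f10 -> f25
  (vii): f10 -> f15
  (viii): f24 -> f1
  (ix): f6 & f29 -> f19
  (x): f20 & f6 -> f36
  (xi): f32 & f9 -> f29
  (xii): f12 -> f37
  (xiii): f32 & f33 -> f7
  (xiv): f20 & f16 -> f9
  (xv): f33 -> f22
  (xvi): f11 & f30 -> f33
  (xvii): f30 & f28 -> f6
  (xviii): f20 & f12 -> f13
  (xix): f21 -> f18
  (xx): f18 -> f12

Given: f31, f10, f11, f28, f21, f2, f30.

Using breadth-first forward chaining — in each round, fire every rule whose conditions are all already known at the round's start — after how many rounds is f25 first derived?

5

Round 1: (vii) [f10 -> f15]; (xvi) [f11 & f30 -> f33]; (xvii) [f30 & f28 -> f6]; (xix) [f21 -> f18]. Adds f15, f33, f6, f18.
Round 2: (v) [f6 & f10 -> f16]; (xv) [f33 -> f22]; (xx) [f18 -> f12]. Adds f16, f22, f12.
Round 3: (i) [f22 -> f20]; (iii) [f22 & f16 -> f35]; (xii) [f12 -> f37]. Adds f20, f35, f37.
Round 4: (iv) [f37 -> f32]; (x) [f20 & f6 -> f36]; (xiv) [f20 & f16 -> f9]; (xviii) [f20 & f12 -> f13]. Adds f32, f36, f9, f13.
Round 5: (vi) [f9 & f10 -> f25]; (xi) [f32 & f9 -> f29]; (xiii) [f32 & f33 -> f7]. Adds f25, f29, f7.
f25 first appears in round 5.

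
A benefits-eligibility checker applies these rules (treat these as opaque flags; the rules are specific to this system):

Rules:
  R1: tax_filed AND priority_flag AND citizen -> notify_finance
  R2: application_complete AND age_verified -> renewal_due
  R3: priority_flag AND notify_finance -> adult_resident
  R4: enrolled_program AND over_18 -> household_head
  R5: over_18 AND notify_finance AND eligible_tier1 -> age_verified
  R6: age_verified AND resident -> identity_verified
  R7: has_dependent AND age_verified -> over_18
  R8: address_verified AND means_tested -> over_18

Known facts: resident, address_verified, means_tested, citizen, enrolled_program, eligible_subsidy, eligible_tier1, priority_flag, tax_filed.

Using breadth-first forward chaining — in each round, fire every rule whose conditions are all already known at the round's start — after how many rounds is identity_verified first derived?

[1] R1 [tax_filed AND priority_flag AND citizen -> notify_finance]; R8 [address_verified AND means_tested -> over_18]. ⇒ new: notify_finance, over_18.
[2] R3 [priority_flag AND notify_finance -> adult_resident]; R4 [enrolled_program AND over_18 -> household_head]; R5 [over_18 AND notify_finance AND eligible_tier1 -> age_verified]. ⇒ new: adult_resident, household_head, age_verified.
[3] R6 [age_verified AND resident -> identity_verified]. ⇒ new: identity_verified.
identity_verified first appears in round 3.

3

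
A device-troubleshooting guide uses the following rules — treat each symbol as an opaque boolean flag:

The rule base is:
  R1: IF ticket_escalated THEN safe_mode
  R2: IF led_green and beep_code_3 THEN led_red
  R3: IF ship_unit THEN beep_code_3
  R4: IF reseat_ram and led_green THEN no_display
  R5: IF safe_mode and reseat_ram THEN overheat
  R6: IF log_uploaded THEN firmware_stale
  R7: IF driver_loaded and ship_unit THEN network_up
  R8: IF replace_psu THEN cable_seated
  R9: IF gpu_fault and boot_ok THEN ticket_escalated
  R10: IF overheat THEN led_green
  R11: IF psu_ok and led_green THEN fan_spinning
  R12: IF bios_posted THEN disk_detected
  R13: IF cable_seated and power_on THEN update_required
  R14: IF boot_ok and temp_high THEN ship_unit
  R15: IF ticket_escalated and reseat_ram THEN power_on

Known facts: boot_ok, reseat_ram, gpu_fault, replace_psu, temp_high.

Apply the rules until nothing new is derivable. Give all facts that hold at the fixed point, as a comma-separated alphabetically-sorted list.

beep_code_3, boot_ok, cable_seated, gpu_fault, led_green, led_red, no_display, overheat, power_on, replace_psu, reseat_ram, safe_mode, ship_unit, temp_high, ticket_escalated, update_required

[1] R8 [IF replace_psu THEN cable_seated]; R9 [IF gpu_fault and boot_ok THEN ticket_escalated]; R14 [IF boot_ok and temp_high THEN ship_unit]. ⇒ new: cable_seated, ticket_escalated, ship_unit.
[2] R1 [IF ticket_escalated THEN safe_mode]; R3 [IF ship_unit THEN beep_code_3]; R15 [IF ticket_escalated and reseat_ram THEN power_on]. ⇒ new: safe_mode, beep_code_3, power_on.
[3] R5 [IF safe_mode and reseat_ram THEN overheat]; R13 [IF cable_seated and power_on THEN update_required]. ⇒ new: overheat, update_required.
[4] R10 [IF overheat THEN led_green]. ⇒ new: led_green.
[5] R2 [IF led_green and beep_code_3 THEN led_red]; R4 [IF reseat_ram and led_green THEN no_display]. ⇒ new: led_red, no_display.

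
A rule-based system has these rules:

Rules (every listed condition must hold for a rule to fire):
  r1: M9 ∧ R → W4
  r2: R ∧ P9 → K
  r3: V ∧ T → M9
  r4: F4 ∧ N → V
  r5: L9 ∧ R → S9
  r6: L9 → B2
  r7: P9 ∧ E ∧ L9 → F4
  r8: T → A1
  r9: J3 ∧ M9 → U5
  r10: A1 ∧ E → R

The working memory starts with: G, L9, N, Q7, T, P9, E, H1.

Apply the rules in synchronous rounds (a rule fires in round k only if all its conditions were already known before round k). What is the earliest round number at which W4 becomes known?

Round 1 — r6, r7, r8, derive B2, F4, A1.
Round 2 — r4, r10, derive V, R.
Round 3 — r2, r3, r5, derive K, M9, S9.
Round 4 — r1, derive W4.
W4 first appears in round 4.

4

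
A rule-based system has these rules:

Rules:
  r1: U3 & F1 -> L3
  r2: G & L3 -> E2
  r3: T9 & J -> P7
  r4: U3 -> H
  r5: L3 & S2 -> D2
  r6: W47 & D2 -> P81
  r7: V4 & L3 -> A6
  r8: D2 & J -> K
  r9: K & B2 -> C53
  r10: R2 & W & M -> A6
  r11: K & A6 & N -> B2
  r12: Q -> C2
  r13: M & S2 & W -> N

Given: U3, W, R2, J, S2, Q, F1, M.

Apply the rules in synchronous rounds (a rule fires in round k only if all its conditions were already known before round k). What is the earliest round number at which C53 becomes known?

5

[1] r1 [U3 & F1 -> L3]; r4 [U3 -> H]; r10 [R2 & W & M -> A6]; r12 [Q -> C2]; r13 [M & S2 & W -> N]. ⇒ new: L3, H, A6, C2, N.
[2] r5 [L3 & S2 -> D2]. ⇒ new: D2.
[3] r8 [D2 & J -> K]. ⇒ new: K.
[4] r11 [K & A6 & N -> B2]. ⇒ new: B2.
[5] r9 [K & B2 -> C53]. ⇒ new: C53.
C53 first appears in round 5.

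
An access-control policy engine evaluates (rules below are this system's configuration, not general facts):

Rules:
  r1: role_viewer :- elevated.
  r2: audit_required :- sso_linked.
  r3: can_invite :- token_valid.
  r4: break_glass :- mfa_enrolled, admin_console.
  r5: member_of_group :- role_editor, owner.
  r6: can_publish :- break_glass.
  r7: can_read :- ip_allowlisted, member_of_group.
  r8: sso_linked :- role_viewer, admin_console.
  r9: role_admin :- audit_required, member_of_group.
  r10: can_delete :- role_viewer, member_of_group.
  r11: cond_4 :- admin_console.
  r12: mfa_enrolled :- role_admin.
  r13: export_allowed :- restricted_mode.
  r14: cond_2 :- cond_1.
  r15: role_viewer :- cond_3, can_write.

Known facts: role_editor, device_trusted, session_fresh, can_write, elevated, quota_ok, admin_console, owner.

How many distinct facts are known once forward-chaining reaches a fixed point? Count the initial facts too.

18

[1] r1 [role_viewer :- elevated.]; r5 [member_of_group :- role_editor, owner.]; r11 [cond_4 :- admin_console.]. ⇒ new: role_viewer, member_of_group, cond_4.
[2] r8 [sso_linked :- role_viewer, admin_console.]; r10 [can_delete :- role_viewer, member_of_group.]. ⇒ new: sso_linked, can_delete.
[3] r2 [audit_required :- sso_linked.]. ⇒ new: audit_required.
[4] r9 [role_admin :- audit_required, member_of_group.]. ⇒ new: role_admin.
[5] r12 [mfa_enrolled :- role_admin.]. ⇒ new: mfa_enrolled.
[6] r4 [break_glass :- mfa_enrolled, admin_console.]. ⇒ new: break_glass.
[7] r6 [can_publish :- break_glass.]. ⇒ new: can_publish.
Closure: {admin_console, audit_required, break_glass, can_delete, can_publish, can_write, cond_4, device_trusted, elevated, member_of_group, mfa_enrolled, owner, quota_ok, role_admin, role_editor, role_viewer, session_fresh, sso_linked} — 18 facts.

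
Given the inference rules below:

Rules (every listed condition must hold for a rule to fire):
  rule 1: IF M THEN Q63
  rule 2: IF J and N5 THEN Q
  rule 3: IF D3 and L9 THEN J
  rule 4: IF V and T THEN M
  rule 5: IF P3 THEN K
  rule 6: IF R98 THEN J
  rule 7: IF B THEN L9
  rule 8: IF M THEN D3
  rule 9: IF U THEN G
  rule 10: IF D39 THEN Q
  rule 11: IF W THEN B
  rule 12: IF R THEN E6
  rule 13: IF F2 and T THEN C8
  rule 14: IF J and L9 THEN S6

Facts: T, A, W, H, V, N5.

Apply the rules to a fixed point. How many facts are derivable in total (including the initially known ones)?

14

[1] rule 4 [IF V and T THEN M]; rule 11 [IF W THEN B]. ⇒ new: M, B.
[2] rule 1 [IF M THEN Q63]; rule 7 [IF B THEN L9]; rule 8 [IF M THEN D3]. ⇒ new: Q63, L9, D3.
[3] rule 3 [IF D3 and L9 THEN J]. ⇒ new: J.
[4] rule 2 [IF J and N5 THEN Q]; rule 14 [IF J and L9 THEN S6]. ⇒ new: Q, S6.
Closure: {A, B, D3, H, J, L9, M, N5, Q, Q63, S6, T, V, W} — 14 facts.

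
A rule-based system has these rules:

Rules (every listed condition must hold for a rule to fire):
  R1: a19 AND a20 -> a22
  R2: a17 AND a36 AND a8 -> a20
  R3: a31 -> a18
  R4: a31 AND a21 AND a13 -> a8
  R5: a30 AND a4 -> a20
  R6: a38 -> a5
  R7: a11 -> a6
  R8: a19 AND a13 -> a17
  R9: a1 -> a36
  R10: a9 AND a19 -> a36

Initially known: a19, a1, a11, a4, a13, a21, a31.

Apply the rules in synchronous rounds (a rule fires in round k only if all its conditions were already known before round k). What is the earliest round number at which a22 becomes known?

3

Round 1 fires R3, R4, R7, R8, R9, giving a18, a8, a6, a17, a36.
Round 2 fires R2, giving a20.
Round 3 fires R1, giving a22.
a22 first appears in round 3.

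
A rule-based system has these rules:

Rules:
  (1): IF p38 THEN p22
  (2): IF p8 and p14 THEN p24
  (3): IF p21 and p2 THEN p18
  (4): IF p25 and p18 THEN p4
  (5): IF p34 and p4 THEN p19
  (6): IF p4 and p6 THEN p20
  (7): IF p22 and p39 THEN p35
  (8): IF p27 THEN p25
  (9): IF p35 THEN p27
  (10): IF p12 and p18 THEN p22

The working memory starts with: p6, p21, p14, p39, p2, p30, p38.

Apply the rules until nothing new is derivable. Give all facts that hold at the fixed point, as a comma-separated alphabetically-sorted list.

p14, p18, p2, p20, p21, p22, p25, p27, p30, p35, p38, p39, p4, p6

Round 1: (1) [IF p38 THEN p22]; (3) [IF p21 and p2 THEN p18]. Adds p22, p18.
Round 2: (7) [IF p22 and p39 THEN p35]. Adds p35.
Round 3: (9) [IF p35 THEN p27]. Adds p27.
Round 4: (8) [IF p27 THEN p25]. Adds p25.
Round 5: (4) [IF p25 and p18 THEN p4]. Adds p4.
Round 6: (6) [IF p4 and p6 THEN p20]. Adds p20.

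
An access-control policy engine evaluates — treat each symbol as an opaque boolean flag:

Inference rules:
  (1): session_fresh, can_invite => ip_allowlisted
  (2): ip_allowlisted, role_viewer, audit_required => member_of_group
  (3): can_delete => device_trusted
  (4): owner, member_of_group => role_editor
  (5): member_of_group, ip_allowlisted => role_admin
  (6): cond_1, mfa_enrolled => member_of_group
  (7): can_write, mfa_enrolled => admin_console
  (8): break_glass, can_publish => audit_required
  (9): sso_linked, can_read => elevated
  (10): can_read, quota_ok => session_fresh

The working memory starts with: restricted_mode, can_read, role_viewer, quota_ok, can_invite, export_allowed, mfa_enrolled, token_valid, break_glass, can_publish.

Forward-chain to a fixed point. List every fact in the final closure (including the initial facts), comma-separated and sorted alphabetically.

audit_required, break_glass, can_invite, can_publish, can_read, export_allowed, ip_allowlisted, member_of_group, mfa_enrolled, quota_ok, restricted_mode, role_admin, role_viewer, session_fresh, token_valid

Round 1 fires (8), (10), giving audit_required, session_fresh.
Round 2 fires (1), giving ip_allowlisted.
Round 3 fires (2), giving member_of_group.
Round 4 fires (5), giving role_admin.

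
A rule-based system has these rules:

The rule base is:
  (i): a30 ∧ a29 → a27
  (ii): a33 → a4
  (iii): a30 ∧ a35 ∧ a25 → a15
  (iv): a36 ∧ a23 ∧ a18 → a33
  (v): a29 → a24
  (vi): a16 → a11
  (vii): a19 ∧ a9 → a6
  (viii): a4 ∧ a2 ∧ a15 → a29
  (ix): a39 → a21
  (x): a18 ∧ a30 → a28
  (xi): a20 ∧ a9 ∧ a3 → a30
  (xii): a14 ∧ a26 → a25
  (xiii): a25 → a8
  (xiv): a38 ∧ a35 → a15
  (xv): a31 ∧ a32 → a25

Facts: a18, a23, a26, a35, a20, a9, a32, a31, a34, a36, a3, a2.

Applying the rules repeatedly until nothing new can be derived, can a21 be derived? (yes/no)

Round 1: (iv) [a36 ∧ a23 ∧ a18 → a33]; (xi) [a20 ∧ a9 ∧ a3 → a30]; (xv) [a31 ∧ a32 → a25]. Adds a33, a30, a25.
Round 2: (ii) [a33 → a4]; (iii) [a30 ∧ a35 ∧ a25 → a15]; (x) [a18 ∧ a30 → a28]; (xiii) [a25 → a8]. Adds a4, a15, a28, a8.
Round 3: (viii) [a4 ∧ a2 ∧ a15 → a29]. Adds a29.
Round 4: (i) [a30 ∧ a29 → a27]; (v) [a29 → a24]. Adds a27, a24.
Fixed point reached. a21 is concluded only by (ix); (ix) needs a39 (never derived).

no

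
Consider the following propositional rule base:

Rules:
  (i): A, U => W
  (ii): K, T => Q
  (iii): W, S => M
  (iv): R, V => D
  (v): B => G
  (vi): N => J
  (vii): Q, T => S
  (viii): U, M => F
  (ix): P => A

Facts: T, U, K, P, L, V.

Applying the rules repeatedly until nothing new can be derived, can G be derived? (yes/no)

Round 1: (ii) [K, T => Q]; (ix) [P => A]. New: Q, A.
Round 2: (i) [A, U => W]; (vii) [Q, T => S]. New: W, S.
Round 3: (iii) [W, S => M]. New: M.
Round 4: (viii) [U, M => F]. New: F.
Fixed point reached. G is concluded only by (v); (v) needs B (never derived).

no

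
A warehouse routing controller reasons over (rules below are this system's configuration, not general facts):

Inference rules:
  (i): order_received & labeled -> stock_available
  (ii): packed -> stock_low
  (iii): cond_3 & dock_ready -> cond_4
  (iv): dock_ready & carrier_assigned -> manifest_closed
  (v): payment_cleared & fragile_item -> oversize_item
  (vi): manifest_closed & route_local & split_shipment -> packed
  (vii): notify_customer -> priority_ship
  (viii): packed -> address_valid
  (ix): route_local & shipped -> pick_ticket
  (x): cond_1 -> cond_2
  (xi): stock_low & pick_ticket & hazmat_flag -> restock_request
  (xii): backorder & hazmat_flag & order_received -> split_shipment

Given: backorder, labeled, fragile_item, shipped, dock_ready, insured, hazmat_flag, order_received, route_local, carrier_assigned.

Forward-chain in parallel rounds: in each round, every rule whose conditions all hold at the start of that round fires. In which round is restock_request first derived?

4

Round 1: (i) [order_received & labeled -> stock_available]; (iv) [dock_ready & carrier_assigned -> manifest_closed]; (ix) [route_local & shipped -> pick_ticket]; (xii) [backorder & hazmat_flag & order_received -> split_shipment]. Adds stock_available, manifest_closed, pick_ticket, split_shipment.
Round 2: (vi) [manifest_closed & route_local & split_shipment -> packed]. Adds packed.
Round 3: (ii) [packed -> stock_low]; (viii) [packed -> address_valid]. Adds stock_low, address_valid.
Round 4: (xi) [stock_low & pick_ticket & hazmat_flag -> restock_request]. Adds restock_request.
restock_request first appears in round 4.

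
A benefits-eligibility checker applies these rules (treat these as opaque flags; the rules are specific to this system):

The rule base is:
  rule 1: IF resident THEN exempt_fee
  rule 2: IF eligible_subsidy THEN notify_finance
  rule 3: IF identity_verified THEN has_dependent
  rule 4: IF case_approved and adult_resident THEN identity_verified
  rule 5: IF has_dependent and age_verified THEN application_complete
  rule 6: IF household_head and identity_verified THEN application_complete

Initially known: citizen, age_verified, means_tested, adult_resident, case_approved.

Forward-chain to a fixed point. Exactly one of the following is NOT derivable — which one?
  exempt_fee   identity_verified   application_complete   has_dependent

Round 1: rule 4 [IF case_approved and adult_resident THEN identity_verified]. New: identity_verified.
Round 2: rule 3 [IF identity_verified THEN has_dependent]. New: has_dependent.
Round 3: rule 5 [IF has_dependent and age_verified THEN application_complete]. New: application_complete.
Derived: has_dependent (round 2), identity_verified (round 1), application_complete (round 3). exempt_fee never appears in any round.

exempt_fee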